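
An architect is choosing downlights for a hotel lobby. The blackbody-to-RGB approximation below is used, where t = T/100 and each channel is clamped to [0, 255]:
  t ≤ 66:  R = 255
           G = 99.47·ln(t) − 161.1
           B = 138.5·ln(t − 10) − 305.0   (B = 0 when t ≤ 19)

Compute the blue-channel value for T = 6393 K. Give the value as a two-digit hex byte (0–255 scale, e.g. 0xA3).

t = 6393/100 = 63.93; the t ≤ 66 branch applies.
B = 138.5·ln(63.93 − 10) − 305.0 = 138.5·ln 53.93 − 305.0 = 138.5·3.9877 − 305.0 = 247.295.
Rounded: 247; in hex, 0xF7.

0xF7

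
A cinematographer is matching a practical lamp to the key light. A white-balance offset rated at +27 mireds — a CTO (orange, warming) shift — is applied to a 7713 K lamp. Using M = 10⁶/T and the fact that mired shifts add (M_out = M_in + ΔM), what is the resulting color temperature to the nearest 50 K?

6400 K

M_in = 10⁶/7713 = 129.65 mireds.
M_out = 129.65 + (+27) = 156.65 mireds.
T_out = 10⁶/156.65 = 6383.6 K → 6400 K.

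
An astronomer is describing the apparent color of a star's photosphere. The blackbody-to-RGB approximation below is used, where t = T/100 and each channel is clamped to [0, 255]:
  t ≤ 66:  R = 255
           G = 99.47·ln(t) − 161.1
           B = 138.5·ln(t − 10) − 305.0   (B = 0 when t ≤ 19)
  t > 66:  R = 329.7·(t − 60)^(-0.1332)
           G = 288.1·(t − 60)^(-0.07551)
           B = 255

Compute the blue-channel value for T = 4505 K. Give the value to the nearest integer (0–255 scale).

188

t = 4505/100 = 45.05; the t ≤ 66 branch applies.
B = 138.5·ln(45.05 − 10) − 305.0 = 138.5·ln 35.05 − 305.0 = 138.5·3.5568 − 305.0 = 187.613.
Rounded: 188.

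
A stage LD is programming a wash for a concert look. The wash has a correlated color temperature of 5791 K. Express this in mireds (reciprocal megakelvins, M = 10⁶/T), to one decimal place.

M = 10⁶ / 5791 = 172.682 → 172.7 mireds.

172.7 mireds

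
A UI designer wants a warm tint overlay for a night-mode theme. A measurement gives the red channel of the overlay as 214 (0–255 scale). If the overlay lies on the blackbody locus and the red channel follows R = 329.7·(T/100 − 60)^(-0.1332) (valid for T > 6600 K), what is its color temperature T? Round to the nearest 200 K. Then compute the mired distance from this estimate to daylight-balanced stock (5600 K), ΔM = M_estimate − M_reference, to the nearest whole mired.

-62 mireds

(t − 60)^(-0.1332) = 214/329.7 = 0.64907.
t − 60 = 0.64907^(1/-0.1332) = 0.64907^(-7.508) = 25.657, so t = 85.657.
T = 100·t = 8566 K → 8600 K to the nearest 200 K.
M_estimate = 10⁶/8600 = 116.28; M_reference = 10⁶/5600 = 178.57.
ΔM = 116.28 − 178.57 = -62.29 → -62 mireds.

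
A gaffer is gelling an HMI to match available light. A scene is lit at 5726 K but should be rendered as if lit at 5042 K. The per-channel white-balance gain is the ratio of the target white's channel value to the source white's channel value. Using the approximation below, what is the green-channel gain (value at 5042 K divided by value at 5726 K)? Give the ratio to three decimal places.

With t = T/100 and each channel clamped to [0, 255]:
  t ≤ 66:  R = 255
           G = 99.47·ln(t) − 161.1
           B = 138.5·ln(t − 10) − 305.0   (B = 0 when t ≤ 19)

At 5726 K (t = 57.26):
  G = 99.47·ln 57.26 − 161.1 = 99.47·4.0476 − 161.1 = 241.515.
At 5042 K (t = 50.42):
  G = 99.47·ln 50.42 − 161.1 = 99.47·3.9204 − 161.1 = 228.861.
Gain = 228.861 / 241.515 = 0.9476 → 0.948.

0.948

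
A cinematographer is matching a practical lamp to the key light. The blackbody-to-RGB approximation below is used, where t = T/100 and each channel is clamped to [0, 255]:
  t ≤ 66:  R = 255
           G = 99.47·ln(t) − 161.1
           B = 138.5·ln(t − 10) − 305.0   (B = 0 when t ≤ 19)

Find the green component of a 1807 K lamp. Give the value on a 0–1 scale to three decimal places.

0.497

t = 1807/100 = 18.07; the t ≤ 66 branch applies.
G = 99.47·ln 18.07 − 161.1 = 99.47·2.8943 − 161.1 = 126.791.
On a 0–1 scale: 126.791/255 = 0.4972 → 0.497.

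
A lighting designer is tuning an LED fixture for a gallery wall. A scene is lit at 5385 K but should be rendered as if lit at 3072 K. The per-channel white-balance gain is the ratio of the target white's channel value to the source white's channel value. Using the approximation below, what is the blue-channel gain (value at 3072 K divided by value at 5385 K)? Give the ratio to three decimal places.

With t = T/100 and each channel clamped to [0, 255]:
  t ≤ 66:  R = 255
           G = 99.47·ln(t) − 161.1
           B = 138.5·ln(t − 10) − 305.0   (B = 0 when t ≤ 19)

0.525

At 5385 K (t = 53.85):
  B = 138.5·ln(53.85 − 10) − 305.0 = 138.5·ln 43.85 − 305.0 = 138.5·3.7808 − 305.0 = 218.637.
At 3072 K (t = 30.72):
  B = 138.5·ln(30.72 − 10) − 305.0 = 138.5·ln 20.72 − 305.0 = 138.5·3.0311 − 305.0 = 114.807.
Gain = 114.807 / 218.637 = 0.5251 → 0.525.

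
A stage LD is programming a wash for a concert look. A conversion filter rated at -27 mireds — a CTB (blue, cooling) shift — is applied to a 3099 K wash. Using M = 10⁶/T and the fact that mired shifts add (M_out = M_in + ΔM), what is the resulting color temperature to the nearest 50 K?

M_in = 10⁶/3099 = 322.68 mireds.
M_out = 322.68 + (-27) = 295.68 mireds.
T_out = 10⁶/295.68 = 3382.0 K → 3400 K.

3400 K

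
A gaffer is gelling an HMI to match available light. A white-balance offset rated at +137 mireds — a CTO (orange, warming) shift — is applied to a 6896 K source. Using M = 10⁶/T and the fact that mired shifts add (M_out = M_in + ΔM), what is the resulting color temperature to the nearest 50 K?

M_in = 10⁶/6896 = 145.01 mireds.
M_out = 145.01 + (+137) = 282.01 mireds.
T_out = 10⁶/282.01 = 3546.0 K → 3550 K.

3550 K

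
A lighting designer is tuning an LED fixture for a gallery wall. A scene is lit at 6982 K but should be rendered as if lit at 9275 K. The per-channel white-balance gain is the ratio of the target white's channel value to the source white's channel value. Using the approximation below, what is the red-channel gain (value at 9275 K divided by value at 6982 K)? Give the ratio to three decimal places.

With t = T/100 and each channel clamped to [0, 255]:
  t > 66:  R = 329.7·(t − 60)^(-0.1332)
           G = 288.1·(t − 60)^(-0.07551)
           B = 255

At 6982 K (t = 69.82):
  R = 329.7·(69.82 − 60)^(-0.1332) = 329.7·9.82^(-0.1332) = 329.7·0.73765 = 243.203.
At 9275 K (t = 92.75):
  R = 329.7·(92.75 − 60)^(-0.1332) = 329.7·32.75^(-0.1332) = 329.7·0.62831 = 207.154.
Gain = 207.154 / 243.203 = 0.8518 → 0.852.

0.852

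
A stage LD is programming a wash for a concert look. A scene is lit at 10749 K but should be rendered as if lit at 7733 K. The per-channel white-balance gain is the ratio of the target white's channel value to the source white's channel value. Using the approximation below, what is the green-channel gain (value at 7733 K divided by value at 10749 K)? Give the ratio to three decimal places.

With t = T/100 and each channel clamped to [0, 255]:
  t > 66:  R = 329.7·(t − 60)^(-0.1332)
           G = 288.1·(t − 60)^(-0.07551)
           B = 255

At 10749 K (t = 107.49):
  G = 288.1·(107.49 − 60)^(-0.07551) = 288.1·47.49^(-0.07551) = 288.1·0.74714 = 215.250.
At 7733 K (t = 77.33):
  G = 288.1·(77.33 − 60)^(-0.07551) = 288.1·17.33^(-0.07551) = 288.1·0.80623 = 232.275.
Gain = 232.275 / 215.250 = 1.0791 → 1.079.

1.079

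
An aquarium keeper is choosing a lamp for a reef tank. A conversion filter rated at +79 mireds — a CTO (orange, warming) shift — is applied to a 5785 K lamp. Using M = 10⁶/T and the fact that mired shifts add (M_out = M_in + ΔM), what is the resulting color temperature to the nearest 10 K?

3970 K

M_in = 10⁶/5785 = 172.86 mireds.
M_out = 172.86 + (+79) = 251.86 mireds.
T_out = 10⁶/251.86 = 3970.4 K → 3970 K.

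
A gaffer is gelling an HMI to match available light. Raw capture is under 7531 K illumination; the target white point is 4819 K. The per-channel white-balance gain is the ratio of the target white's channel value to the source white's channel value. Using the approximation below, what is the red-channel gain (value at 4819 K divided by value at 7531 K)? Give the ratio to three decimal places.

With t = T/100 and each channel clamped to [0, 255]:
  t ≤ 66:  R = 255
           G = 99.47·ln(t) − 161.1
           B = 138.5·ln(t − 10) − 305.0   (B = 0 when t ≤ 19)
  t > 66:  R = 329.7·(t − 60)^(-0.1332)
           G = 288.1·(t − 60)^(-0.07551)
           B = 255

At 7531 K (t = 75.31):
  R = 329.7·(75.31 − 60)^(-0.1332) = 329.7·15.31^(-0.1332) = 329.7·0.69528 = 229.235.
At 4819 K (t = 48.19):
  R = 255 by definition for t ≤ 66.
Gain = 255.000 / 229.235 = 1.1124 → 1.112.

1.112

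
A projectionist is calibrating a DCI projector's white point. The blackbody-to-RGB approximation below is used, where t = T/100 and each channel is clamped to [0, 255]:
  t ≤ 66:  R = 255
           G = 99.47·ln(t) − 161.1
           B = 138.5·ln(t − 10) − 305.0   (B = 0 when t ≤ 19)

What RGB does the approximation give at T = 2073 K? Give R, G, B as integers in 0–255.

t = 2073/100 = 20.73; the t ≤ 66 branch applies.
R = 255 by definition for t ≤ 66.
G = 99.47·ln 20.73 − 161.1 = 99.47·3.0316 − 161.1 = 140.451.
B = 138.5·ln(20.73 − 10) − 305.0 = 138.5·ln 10.73 − 305.0 = 138.5·2.3730 − 305.0 = 23.667.
Rounded: (255, 140, 24).

R=255, G=140, B=24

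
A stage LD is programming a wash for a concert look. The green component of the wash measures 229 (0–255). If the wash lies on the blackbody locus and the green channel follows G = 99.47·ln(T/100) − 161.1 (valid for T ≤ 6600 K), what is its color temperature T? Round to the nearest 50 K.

ln t = (229 + 161.1) / 99.47 = 3.9218.
t = e^3.9218 = 50.491.
T = 100·t = 5049 K → 5050 K to the nearest 50 K.

5050 K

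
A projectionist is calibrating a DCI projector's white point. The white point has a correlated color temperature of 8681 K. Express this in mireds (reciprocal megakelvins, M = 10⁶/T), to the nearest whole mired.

M = 10⁶ / 8681 = 115.194 → 115 mireds.

115 mireds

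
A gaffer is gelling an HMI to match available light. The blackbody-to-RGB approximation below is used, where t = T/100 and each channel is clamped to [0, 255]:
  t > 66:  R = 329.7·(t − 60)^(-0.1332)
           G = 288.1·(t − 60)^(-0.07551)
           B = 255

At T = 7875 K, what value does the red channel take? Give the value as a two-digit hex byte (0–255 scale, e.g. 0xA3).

0xDF

t = 7875/100 = 78.75; the t > 66 branch applies.
R = 329.7·(78.75 − 60)^(-0.1332) = 329.7·18.75^(-0.1332) = 329.7·0.67676 = 223.129.
Rounded: 223; in hex, 0xDF.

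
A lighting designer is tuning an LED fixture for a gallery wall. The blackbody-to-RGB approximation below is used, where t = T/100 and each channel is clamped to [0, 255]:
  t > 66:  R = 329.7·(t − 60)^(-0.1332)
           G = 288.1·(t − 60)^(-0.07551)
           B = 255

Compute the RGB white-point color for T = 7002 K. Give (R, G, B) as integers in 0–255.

t = 7002/100 = 70.02; the t > 66 branch applies.
R = 329.7·(70.02 − 60)^(-0.1332) = 329.7·10.02^(-0.1332) = 329.7·0.73567 = 242.551.
G = 288.1·(70.02 − 60)^(-0.07551) = 288.1·10.02^(-0.07551) = 288.1·0.84028 = 242.085.
B = 255 by definition for t > 66.
Rounded: (243, 242, 255).

(243, 242, 255)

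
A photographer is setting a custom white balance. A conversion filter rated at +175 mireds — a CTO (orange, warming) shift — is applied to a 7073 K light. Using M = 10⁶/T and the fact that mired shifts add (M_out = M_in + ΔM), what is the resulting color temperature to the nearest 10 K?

3160 K

M_in = 10⁶/7073 = 141.38 mireds.
M_out = 141.38 + (+175) = 316.38 mireds.
T_out = 10⁶/316.38 = 3160.7 K → 3160 K.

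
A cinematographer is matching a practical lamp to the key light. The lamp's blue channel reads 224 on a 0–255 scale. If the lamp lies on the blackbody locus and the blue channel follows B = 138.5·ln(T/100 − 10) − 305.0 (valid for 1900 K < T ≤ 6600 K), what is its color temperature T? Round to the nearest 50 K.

5550 K

ln(t − 10) = (224 + 305.0) / 138.5 = 3.8195.
t − 10 = e^3.8195 = 45.581, so t = 55.581.
T = 100·t = 5558 K → 5550 K to the nearest 50 K.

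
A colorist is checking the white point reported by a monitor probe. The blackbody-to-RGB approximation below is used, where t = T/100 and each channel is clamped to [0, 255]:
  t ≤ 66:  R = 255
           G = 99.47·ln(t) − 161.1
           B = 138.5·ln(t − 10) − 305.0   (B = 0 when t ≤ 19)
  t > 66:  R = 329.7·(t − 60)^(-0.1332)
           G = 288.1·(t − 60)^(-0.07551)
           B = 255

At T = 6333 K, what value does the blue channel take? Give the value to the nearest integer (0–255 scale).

246

t = 6333/100 = 63.33; the t ≤ 66 branch applies.
B = 138.5·ln(63.33 − 10) − 305.0 = 138.5·ln 53.33 − 305.0 = 138.5·3.9765 − 305.0 = 245.745.
Rounded: 246.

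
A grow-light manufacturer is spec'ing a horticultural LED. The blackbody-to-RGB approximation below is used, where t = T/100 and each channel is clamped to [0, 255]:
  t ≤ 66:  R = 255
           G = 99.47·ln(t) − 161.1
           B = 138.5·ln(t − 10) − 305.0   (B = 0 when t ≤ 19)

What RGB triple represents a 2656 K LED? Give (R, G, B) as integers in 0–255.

t = 2656/100 = 26.56; the t ≤ 66 branch applies.
R = 255 by definition for t ≤ 66.
G = 99.47·ln 26.56 − 161.1 = 99.47·3.2794 − 161.1 = 165.103.
B = 138.5·ln(26.56 − 10) − 305.0 = 138.5·ln 16.56 − 305.0 = 138.5·2.8070 − 305.0 = 83.768.
Rounded: (255, 165, 84).

(255, 165, 84)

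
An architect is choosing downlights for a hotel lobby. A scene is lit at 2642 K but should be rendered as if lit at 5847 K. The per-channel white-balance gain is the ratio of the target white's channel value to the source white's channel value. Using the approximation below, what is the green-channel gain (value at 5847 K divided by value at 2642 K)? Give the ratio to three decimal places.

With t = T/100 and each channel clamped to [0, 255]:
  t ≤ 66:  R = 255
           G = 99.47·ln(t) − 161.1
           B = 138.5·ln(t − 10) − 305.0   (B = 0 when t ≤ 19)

1.480

At 2642 K (t = 26.42):
  G = 99.47·ln 26.42 − 161.1 = 99.47·3.2741 − 161.1 = 164.577.
At 5847 K (t = 58.47):
  G = 99.47·ln 58.47 − 161.1 = 99.47·4.0685 − 161.1 = 243.595.
Gain = 243.595 / 164.577 = 1.4801 → 1.480.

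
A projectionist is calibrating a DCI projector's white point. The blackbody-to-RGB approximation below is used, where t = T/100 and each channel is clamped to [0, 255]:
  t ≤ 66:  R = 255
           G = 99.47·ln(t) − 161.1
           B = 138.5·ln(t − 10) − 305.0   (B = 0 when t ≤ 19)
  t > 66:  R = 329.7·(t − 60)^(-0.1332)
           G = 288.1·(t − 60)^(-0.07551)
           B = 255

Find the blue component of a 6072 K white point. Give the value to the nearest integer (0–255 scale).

t = 6072/100 = 60.72; the t ≤ 66 branch applies.
B = 138.5·ln(60.72 − 10) − 305.0 = 138.5·ln 50.72 − 305.0 = 138.5·3.9263 − 305.0 = 238.795.
Rounded: 239.

239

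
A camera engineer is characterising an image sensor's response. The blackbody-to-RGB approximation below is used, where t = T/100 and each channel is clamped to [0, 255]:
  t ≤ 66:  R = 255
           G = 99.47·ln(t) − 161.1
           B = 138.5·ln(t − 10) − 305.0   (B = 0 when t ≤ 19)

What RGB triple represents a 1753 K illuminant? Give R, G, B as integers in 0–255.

t = 1753/100 = 17.53; the t ≤ 66 branch applies.
R = 255 by definition for t ≤ 66.
G = 99.47·ln 17.53 − 161.1 = 99.47·2.8639 − 161.1 = 123.773.
t = 17.53 ≤ 19, so B = 0.
Rounded: (255, 124, 0).

R=255, G=124, B=0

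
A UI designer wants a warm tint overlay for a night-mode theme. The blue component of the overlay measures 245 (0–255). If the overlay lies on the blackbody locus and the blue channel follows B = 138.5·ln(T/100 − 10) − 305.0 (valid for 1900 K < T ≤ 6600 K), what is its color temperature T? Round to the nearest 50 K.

6300 K

ln(t − 10) = (245 + 305.0) / 138.5 = 3.9711.
t − 10 = e^3.9711 = 53.044, so t = 63.044.
T = 100·t = 6304 K → 6300 K to the nearest 50 K.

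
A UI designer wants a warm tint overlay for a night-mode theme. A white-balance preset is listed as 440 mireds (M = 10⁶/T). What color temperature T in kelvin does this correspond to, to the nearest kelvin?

2273 K

T = 10⁶ / 440 = 2272.73 K → 2273 K.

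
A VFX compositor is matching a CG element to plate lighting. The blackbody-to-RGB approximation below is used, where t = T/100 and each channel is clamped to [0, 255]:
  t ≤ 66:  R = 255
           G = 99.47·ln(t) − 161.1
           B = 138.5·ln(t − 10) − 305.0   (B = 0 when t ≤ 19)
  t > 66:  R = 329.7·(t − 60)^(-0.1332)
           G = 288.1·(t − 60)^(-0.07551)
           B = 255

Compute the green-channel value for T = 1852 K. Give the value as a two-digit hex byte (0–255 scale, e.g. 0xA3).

t = 1852/100 = 18.52; the t ≤ 66 branch applies.
G = 99.47·ln 18.52 − 161.1 = 99.47·2.9189 − 161.1 = 129.238.
Rounded: 129; in hex, 0x81.

0x81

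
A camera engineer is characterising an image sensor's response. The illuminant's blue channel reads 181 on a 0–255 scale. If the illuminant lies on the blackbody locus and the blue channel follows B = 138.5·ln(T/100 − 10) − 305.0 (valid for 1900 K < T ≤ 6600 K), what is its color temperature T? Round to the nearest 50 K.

ln(t − 10) = (181 + 305.0) / 138.5 = 3.5090.
t − 10 = e^3.5090 = 33.416, so t = 43.416.
T = 100·t = 4342 K → 4350 K to the nearest 50 K.

4350 K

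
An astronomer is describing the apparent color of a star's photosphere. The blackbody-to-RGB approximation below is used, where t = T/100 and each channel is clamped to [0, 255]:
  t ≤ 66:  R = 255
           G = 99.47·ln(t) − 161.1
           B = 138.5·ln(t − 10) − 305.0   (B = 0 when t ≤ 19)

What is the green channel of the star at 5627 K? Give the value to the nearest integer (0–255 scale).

240

t = 5627/100 = 56.27; the t ≤ 66 branch applies.
G = 99.47·ln 56.27 − 161.1 = 99.47·4.0302 − 161.1 = 239.780.
Rounded: 240.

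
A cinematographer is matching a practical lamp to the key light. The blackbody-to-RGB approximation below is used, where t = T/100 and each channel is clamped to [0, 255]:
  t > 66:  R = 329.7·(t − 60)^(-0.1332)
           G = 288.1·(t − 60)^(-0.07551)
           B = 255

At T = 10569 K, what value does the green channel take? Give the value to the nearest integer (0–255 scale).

t = 10569/100 = 105.69; the t > 66 branch applies.
G = 288.1·(105.69 − 60)^(-0.07551) = 288.1·45.69^(-0.07551) = 288.1·0.74932 = 215.879.
Rounded: 216.

216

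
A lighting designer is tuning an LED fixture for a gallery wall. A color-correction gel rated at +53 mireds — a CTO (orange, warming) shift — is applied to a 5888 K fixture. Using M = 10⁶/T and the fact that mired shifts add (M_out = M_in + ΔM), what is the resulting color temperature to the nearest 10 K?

M_in = 10⁶/5888 = 169.84 mireds.
M_out = 169.84 + (+53) = 222.84 mireds.
T_out = 10⁶/222.84 = 4487.6 K → 4490 K.

4490 K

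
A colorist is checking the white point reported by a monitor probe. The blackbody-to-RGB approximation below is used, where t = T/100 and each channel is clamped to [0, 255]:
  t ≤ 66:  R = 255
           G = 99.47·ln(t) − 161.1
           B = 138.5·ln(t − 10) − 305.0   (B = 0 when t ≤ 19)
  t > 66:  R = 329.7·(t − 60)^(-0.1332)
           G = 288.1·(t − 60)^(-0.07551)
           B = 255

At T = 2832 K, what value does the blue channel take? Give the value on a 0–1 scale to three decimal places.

t = 2832/100 = 28.32; the t ≤ 66 branch applies.
B = 138.5·ln(28.32 − 10) − 305.0 = 138.5·ln 18.32 − 305.0 = 138.5·2.9080 − 305.0 = 97.757.
On a 0–1 scale: 97.757/255 = 0.3834 → 0.383.

0.383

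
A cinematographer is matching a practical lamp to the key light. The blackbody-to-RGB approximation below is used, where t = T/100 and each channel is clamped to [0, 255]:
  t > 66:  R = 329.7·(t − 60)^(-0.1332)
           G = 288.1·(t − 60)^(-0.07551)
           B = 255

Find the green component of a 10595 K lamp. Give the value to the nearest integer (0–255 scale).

216

t = 10595/100 = 105.95; the t > 66 branch applies.
G = 288.1·(105.95 − 60)^(-0.07551) = 288.1·45.95^(-0.07551) = 288.1·0.74900 = 215.786.
Rounded: 216.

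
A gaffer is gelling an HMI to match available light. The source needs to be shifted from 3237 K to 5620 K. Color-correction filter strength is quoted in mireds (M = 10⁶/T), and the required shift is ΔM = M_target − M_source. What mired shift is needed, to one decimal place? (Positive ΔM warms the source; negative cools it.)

M_source = 10⁶/3237 = 308.928; M_target = 10⁶/5620 = 177.936.
ΔM = 177.936 − 308.928 = -130.992 → -131.0 mireds, a cooling shift.

-131.0 mireds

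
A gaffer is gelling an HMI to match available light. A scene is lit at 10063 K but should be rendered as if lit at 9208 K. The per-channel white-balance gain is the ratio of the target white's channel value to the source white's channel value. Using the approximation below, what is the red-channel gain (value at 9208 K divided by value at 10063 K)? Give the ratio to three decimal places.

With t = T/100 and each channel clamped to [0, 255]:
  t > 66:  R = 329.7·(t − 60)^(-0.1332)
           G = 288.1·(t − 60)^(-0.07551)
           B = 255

At 10063 K (t = 100.63):
  R = 329.7·(100.63 − 60)^(-0.1332) = 329.7·40.63^(-0.1332) = 329.7·0.61052 = 201.289.
At 9208 K (t = 92.08):
  R = 329.7·(92.08 − 60)^(-0.1332) = 329.7·32.08^(-0.1332) = 329.7·0.63004 = 207.725.
Gain = 207.725 / 201.289 = 1.0320 → 1.032.

1.032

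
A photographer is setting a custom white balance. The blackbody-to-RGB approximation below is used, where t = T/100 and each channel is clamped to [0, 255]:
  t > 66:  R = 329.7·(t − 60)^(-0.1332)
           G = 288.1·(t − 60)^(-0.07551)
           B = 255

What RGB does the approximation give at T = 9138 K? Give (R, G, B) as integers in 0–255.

(208, 222, 255)

t = 9138/100 = 91.38; the t > 66 branch applies.
R = 329.7·(91.38 − 60)^(-0.1332) = 329.7·31.38^(-0.1332) = 329.7·0.63190 = 208.336.
G = 288.1·(91.38 − 60)^(-0.07551) = 288.1·31.38^(-0.07551) = 288.1·0.77088 = 222.091.
B = 255 by definition for t > 66.
Rounded: (208, 222, 255).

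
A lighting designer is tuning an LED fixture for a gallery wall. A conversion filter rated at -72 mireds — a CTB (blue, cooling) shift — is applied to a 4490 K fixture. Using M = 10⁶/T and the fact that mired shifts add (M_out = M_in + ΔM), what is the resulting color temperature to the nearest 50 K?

M_in = 10⁶/4490 = 222.72 mireds.
M_out = 222.72 + (-72) = 150.72 mireds.
T_out = 10⁶/150.72 = 6634.9 K → 6650 K.

6650 K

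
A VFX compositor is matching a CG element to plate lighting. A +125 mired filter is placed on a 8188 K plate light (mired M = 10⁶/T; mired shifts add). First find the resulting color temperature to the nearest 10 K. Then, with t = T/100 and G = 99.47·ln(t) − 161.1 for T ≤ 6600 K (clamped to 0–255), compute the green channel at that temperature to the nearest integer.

207

M_in = 10⁶/8188 = 122.13; M_out = 122.13 + (+125) = 247.13.
T_out = 10⁶/247.13 = 4046.5 K → 4050 K; t = 40.5.
G = 99.47·ln 40.5 − 161.1 = 99.47·3.7013 − 161.1 = 207.069.
Rounded: 207.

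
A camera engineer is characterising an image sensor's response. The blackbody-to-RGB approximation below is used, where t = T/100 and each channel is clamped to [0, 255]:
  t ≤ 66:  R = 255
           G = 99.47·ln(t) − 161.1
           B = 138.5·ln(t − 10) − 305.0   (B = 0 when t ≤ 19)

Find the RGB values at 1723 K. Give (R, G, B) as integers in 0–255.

(255, 122, 0)

t = 1723/100 = 17.23; the t ≤ 66 branch applies.
R = 255 by definition for t ≤ 66.
G = 99.47·ln 17.23 − 161.1 = 99.47·2.8467 − 161.1 = 122.056.
t = 17.23 ≤ 19, so B = 0.
Rounded: (255, 122, 0).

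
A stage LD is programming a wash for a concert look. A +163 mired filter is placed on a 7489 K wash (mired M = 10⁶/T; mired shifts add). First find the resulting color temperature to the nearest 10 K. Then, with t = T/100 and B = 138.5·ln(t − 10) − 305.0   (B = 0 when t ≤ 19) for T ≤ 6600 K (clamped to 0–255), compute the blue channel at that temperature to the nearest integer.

133

M_in = 10⁶/7489 = 133.53; M_out = 133.53 + (+163) = 296.53.
T_out = 10⁶/296.53 = 3372.3 K → 3370 K; t = 33.7.
B = 138.5·ln(33.7 − 10) − 305.0 = 138.5·ln 23.7 − 305.0 = 138.5·3.1655 − 305.0 = 133.418.
Rounded: 133.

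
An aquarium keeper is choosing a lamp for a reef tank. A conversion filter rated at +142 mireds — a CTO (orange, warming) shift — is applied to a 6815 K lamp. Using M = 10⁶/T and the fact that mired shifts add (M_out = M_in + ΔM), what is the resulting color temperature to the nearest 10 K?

M_in = 10⁶/6815 = 146.74 mireds.
M_out = 146.74 + (+142) = 288.74 mireds.
T_out = 10⁶/288.74 = 3463.4 K → 3460 K.

3460 K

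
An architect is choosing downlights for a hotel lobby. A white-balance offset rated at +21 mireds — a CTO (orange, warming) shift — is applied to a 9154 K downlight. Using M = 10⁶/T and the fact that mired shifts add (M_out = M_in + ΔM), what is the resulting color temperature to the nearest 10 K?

M_in = 10⁶/9154 = 109.24 mireds.
M_out = 109.24 + (+21) = 130.24 mireds.
T_out = 10⁶/130.24 = 7678.0 K → 7680 K.

7680 K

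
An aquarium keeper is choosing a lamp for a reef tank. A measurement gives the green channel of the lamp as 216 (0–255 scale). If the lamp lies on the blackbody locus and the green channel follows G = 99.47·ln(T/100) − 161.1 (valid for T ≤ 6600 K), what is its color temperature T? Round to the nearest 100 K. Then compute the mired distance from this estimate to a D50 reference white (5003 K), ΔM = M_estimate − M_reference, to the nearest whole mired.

+27 mireds

ln t = (216 + 161.1) / 99.47 = 3.7911.
t = e^3.7911 = 44.305.
T = 100·t = 4430 K → 4400 K to the nearest 100 K.
M_estimate = 10⁶/4400 = 227.27; M_reference = 10⁶/5003 = 199.88.
ΔM = 227.27 − 199.88 = 27.39 → +27 mireds.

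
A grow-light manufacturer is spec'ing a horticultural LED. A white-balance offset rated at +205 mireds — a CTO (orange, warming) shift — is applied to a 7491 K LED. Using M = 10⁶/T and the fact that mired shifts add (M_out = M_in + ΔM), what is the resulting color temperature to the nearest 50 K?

2950 K

M_in = 10⁶/7491 = 133.49 mireds.
M_out = 133.49 + (+205) = 338.49 mireds.
T_out = 10⁶/338.49 = 2954.3 K → 2950 K.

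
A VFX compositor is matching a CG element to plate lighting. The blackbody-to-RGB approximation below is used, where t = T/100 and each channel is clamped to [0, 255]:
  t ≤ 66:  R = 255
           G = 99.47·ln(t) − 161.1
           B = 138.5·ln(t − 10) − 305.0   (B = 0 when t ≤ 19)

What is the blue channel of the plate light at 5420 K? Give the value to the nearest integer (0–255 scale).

220

t = 5420/100 = 54.2; the t ≤ 66 branch applies.
B = 138.5·ln(54.2 − 10) − 305.0 = 138.5·ln 44.2 − 305.0 = 138.5·3.7887 − 305.0 = 219.738.
Rounded: 220.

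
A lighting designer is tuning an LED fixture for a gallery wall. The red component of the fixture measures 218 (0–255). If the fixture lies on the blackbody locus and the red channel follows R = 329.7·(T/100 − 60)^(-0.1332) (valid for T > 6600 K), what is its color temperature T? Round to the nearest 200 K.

8200 K

(t − 60)^(-0.1332) = 218/329.7 = 0.66121.
t − 60 = 0.66121^(1/-0.1332) = 0.66121^(-7.508) = 22.326, so t = 82.326.
T = 100·t = 8233 K → 8200 K to the nearest 200 K.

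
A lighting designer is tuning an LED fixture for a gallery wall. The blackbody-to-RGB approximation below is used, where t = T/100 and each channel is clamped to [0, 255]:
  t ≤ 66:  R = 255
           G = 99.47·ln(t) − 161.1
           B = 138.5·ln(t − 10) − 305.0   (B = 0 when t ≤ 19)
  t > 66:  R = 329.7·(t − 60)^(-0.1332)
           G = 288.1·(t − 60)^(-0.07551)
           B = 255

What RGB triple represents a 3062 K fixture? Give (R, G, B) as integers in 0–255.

t = 3062/100 = 30.62; the t ≤ 66 branch applies.
R = 255 by definition for t ≤ 66.
G = 99.47·ln 30.62 − 161.1 = 99.47·3.4217 − 161.1 = 179.252.
B = 138.5·ln(30.62 − 10) − 305.0 = 138.5·ln 20.62 − 305.0 = 138.5·3.0263 − 305.0 = 114.137.
Rounded: (255, 179, 114).

(255, 179, 114)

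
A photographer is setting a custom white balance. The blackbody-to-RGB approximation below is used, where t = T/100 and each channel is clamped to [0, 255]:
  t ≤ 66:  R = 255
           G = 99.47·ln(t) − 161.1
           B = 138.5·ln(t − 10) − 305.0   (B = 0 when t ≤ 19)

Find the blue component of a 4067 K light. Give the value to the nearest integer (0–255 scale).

169

t = 4067/100 = 40.67; the t ≤ 66 branch applies.
B = 138.5·ln(40.67 − 10) − 305.0 = 138.5·ln 30.67 − 305.0 = 138.5·3.4233 − 305.0 = 169.125.
Rounded: 169.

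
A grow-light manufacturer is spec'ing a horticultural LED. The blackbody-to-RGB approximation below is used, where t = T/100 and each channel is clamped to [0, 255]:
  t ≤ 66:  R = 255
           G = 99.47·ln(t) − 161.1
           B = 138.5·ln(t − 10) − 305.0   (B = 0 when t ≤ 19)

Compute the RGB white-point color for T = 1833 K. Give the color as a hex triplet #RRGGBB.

#FF8000

t = 1833/100 = 18.33; the t ≤ 66 branch applies.
R = 255 by definition for t ≤ 66.
G = 99.47·ln 18.33 − 161.1 = 99.47·2.9085 − 161.1 = 128.212.
t = 18.33 ≤ 19, so B = 0.
Rounded: (255, 128, 0).
In hex: #FF8000.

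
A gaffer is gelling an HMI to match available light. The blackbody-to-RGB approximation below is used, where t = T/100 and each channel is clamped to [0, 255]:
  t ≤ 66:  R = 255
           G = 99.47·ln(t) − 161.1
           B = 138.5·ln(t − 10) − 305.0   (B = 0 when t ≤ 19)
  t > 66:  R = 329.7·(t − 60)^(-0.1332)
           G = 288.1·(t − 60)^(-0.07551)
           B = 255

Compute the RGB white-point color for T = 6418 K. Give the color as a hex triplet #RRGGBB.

t = 6418/100 = 64.18; the t ≤ 66 branch applies.
R = 255 by definition for t ≤ 66.
G = 99.47·ln 64.18 − 161.1 = 99.47·4.1617 − 161.1 = 252.863.
B = 138.5·ln(64.18 − 10) − 305.0 = 138.5·ln 54.18 − 305.0 = 138.5·3.9923 − 305.0 = 247.935.
Rounded: (255, 253, 248).
In hex: #FFFDF8.

#FFFDF8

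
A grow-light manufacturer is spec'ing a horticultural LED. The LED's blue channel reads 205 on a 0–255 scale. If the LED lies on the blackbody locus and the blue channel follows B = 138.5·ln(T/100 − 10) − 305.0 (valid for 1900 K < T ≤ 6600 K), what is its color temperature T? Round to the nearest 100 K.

ln(t − 10) = (205 + 305.0) / 138.5 = 3.6823.
t − 10 = e^3.6823 = 39.738, so t = 49.738.
T = 100·t = 4974 K → 5000 K to the nearest 100 K.

5000 K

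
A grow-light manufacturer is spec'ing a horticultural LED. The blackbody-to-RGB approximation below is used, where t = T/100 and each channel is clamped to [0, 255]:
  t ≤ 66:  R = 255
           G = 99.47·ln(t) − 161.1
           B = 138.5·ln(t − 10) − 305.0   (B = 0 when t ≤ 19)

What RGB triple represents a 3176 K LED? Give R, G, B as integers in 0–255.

R=255, G=183, B=122

t = 3176/100 = 31.76; the t ≤ 66 branch applies.
R = 255 by definition for t ≤ 66.
G = 99.47·ln 31.76 − 161.1 = 99.47·3.4582 − 161.1 = 182.888.
B = 138.5·ln(31.76 − 10) − 305.0 = 138.5·ln 21.76 − 305.0 = 138.5·3.0801 − 305.0 = 121.590.
Rounded: (255, 183, 122).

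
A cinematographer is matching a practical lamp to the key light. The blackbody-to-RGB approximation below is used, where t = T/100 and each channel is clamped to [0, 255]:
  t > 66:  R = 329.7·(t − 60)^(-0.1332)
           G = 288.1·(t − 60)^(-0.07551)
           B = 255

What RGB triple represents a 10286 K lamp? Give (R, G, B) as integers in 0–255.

t = 10286/100 = 102.86; the t > 66 branch applies.
R = 329.7·(102.86 − 60)^(-0.1332) = 329.7·42.86^(-0.1332) = 329.7·0.60619 = 199.862.
G = 288.1·(102.86 − 60)^(-0.07551) = 288.1·42.86^(-0.07551) = 288.1·0.75295 = 216.924.
B = 255 by definition for t > 66.
Rounded: (200, 217, 255).

(200, 217, 255)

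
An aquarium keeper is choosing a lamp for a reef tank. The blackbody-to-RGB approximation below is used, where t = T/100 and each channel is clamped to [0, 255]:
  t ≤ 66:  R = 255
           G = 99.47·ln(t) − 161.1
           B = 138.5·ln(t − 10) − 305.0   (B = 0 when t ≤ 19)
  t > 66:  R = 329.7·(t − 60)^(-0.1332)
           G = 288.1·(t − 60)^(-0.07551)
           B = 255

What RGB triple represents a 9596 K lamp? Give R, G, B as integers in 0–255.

R=205, G=220, B=255

t = 9596/100 = 95.96; the t > 66 branch applies.
R = 329.7·(95.96 − 60)^(-0.1332) = 329.7·35.96^(-0.1332) = 329.7·0.62053 = 204.590.
G = 288.1·(95.96 − 60)^(-0.07551) = 288.1·35.96^(-0.07551) = 288.1·0.76299 = 219.818.
B = 255 by definition for t > 66.
Rounded: (205, 220, 255).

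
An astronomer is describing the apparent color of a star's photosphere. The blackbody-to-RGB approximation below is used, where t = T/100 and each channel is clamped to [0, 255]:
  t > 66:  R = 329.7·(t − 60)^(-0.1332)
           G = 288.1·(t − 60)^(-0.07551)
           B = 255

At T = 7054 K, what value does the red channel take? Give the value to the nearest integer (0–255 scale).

t = 7054/100 = 70.54; the t > 66 branch applies.
R = 329.7·(70.54 − 60)^(-0.1332) = 329.7·10.54^(-0.1332) = 329.7·0.73073 = 240.922.
Rounded: 241.

241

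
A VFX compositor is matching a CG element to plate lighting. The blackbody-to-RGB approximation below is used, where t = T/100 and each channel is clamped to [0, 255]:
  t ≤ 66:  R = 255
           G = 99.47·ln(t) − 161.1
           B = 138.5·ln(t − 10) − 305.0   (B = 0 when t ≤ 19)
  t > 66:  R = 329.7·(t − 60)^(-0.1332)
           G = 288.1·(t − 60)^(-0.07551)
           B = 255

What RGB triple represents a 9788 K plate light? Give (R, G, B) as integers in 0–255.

(203, 219, 255)

t = 9788/100 = 97.88; the t > 66 branch applies.
R = 329.7·(97.88 − 60)^(-0.1332) = 329.7·37.88^(-0.1332) = 329.7·0.61625 = 203.177.
G = 288.1·(97.88 − 60)^(-0.07551) = 288.1·37.88^(-0.07551) = 288.1·0.76000 = 218.956.
B = 255 by definition for t > 66.
Rounded: (203, 219, 255).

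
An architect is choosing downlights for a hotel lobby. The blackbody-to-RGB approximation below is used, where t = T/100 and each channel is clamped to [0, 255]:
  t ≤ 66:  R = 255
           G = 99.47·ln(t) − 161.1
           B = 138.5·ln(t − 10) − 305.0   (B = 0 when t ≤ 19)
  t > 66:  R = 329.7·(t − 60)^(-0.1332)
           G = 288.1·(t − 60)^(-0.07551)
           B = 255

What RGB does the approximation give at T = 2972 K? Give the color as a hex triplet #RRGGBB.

#FFB06C

t = 2972/100 = 29.72; the t ≤ 66 branch applies.
R = 255 by definition for t ≤ 66.
G = 99.47·ln 29.72 − 161.1 = 99.47·3.3918 − 161.1 = 176.284.
B = 138.5·ln(29.72 − 10) − 305.0 = 138.5·ln 19.72 − 305.0 = 138.5·2.9816 − 305.0 = 107.956.
Rounded: (255, 176, 108).
In hex: #FFB06C.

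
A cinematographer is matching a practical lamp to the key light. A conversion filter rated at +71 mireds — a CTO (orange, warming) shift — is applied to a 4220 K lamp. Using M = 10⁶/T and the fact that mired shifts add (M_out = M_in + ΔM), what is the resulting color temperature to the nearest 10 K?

M_in = 10⁶/4220 = 236.97 mireds.
M_out = 236.97 + (+71) = 307.97 mireds.
T_out = 10⁶/307.97 = 3247.1 K → 3250 K.

3250 K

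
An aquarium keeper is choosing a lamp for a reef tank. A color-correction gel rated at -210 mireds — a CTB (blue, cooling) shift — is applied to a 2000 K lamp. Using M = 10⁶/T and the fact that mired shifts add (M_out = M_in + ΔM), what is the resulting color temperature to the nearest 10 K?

3450 K

M_in = 10⁶/2000 = 500.00 mireds.
M_out = 500.00 + (-210) = 290.00 mireds.
T_out = 10⁶/290.00 = 3448.3 K → 3450 K.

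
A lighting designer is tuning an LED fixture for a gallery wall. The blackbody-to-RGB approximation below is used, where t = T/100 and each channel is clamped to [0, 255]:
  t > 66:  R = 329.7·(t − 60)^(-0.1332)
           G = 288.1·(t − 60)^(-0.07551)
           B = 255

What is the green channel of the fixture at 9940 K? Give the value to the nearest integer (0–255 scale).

218

t = 9940/100 = 99.4; the t > 66 branch applies.
G = 288.1·(99.4 − 60)^(-0.07551) = 288.1·39.4^(-0.07551) = 288.1·0.75775 = 218.307.
Rounded: 218.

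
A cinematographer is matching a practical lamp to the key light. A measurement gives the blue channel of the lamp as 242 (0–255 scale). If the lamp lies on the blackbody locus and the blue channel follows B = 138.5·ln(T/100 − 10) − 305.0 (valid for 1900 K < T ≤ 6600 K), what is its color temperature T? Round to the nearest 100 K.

ln(t − 10) = (242 + 305.0) / 138.5 = 3.9495.
t − 10 = e^3.9495 = 51.907, so t = 61.907.
T = 100·t = 6191 K → 6200 K to the nearest 100 K.

6200 K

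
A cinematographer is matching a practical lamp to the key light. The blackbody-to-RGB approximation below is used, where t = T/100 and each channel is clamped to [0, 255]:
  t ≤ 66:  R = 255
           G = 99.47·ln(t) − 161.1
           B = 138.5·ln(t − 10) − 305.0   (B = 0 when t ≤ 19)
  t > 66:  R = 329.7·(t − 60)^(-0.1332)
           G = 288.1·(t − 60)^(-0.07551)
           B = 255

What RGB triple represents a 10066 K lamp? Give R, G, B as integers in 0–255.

R=201, G=218, B=255

t = 10066/100 = 100.66; the t > 66 branch applies.
R = 329.7·(100.66 − 60)^(-0.1332) = 329.7·40.66^(-0.1332) = 329.7·0.61046 = 201.269.
G = 288.1·(100.66 − 60)^(-0.07551) = 288.1·40.66^(-0.07551) = 288.1·0.75595 = 217.789.
B = 255 by definition for t > 66.
Rounded: (201, 218, 255).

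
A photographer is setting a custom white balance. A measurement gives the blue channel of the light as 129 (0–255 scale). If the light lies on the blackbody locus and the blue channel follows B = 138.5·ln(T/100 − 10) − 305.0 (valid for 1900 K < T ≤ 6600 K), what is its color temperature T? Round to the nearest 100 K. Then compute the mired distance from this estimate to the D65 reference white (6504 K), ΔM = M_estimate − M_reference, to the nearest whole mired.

+149 mireds

ln(t − 10) = (129 + 305.0) / 138.5 = 3.1336.
t − 10 = e^3.1336 = 22.956, so t = 32.956.
T = 100·t = 3296 K → 3300 K to the nearest 100 K.
M_estimate = 10⁶/3300 = 303.03; M_reference = 10⁶/6504 = 153.75.
ΔM = 303.03 − 153.75 = 149.28 → +149 mireds.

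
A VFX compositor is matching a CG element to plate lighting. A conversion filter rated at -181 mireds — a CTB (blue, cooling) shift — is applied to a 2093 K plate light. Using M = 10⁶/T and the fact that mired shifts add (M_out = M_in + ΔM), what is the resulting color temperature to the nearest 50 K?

3350 K

M_in = 10⁶/2093 = 477.78 mireds.
M_out = 477.78 + (-181) = 296.78 mireds.
T_out = 10⁶/296.78 = 3369.5 K → 3350 K.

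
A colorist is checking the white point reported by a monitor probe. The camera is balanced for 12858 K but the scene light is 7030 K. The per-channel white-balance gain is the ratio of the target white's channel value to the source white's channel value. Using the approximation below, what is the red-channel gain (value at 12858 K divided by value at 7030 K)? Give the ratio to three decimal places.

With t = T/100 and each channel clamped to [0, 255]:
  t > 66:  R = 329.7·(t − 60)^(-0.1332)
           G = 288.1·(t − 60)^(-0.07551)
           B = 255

0.777

At 7030 K (t = 70.3):
  R = 329.7·(70.3 − 60)^(-0.1332) = 329.7·10.3^(-0.1332) = 329.7·0.73298 = 241.662.
At 12858 K (t = 128.58):
  R = 329.7·(128.58 − 60)^(-0.1332) = 329.7·68.58^(-0.1332) = 329.7·0.56940 = 187.732.
Gain = 187.732 / 241.662 = 0.7768 → 0.777.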